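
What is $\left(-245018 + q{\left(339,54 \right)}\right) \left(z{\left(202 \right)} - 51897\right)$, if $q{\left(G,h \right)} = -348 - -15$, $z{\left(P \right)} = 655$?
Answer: $12572275942$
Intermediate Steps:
$q{\left(G,h \right)} = -333$ ($q{\left(G,h \right)} = -348 + 15 = -333$)
$\left(-245018 + q{\left(339,54 \right)}\right) \left(z{\left(202 \right)} - 51897\right) = \left(-245018 - 333\right) \left(655 - 51897\right) = \left(-245351\right) \left(-51242\right) = 12572275942$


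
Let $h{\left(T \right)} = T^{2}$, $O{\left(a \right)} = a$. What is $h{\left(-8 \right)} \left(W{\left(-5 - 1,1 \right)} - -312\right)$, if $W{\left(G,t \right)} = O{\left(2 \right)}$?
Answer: $20096$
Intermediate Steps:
$W{\left(G,t \right)} = 2$
$h{\left(-8 \right)} \left(W{\left(-5 - 1,1 \right)} - -312\right) = \left(-8\right)^{2} \left(2 - -312\right) = 64 \left(2 + 312\right) = 64 \cdot 314 = 20096$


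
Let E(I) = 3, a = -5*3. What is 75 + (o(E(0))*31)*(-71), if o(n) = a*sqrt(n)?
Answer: 75 + 33015*sqrt(3) ≈ 57259.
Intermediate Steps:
a = -15
o(n) = -15*sqrt(n)
75 + (o(E(0))*31)*(-71) = 75 + (-15*sqrt(3)*31)*(-71) = 75 - 465*sqrt(3)*(-71) = 75 + 33015*sqrt(3)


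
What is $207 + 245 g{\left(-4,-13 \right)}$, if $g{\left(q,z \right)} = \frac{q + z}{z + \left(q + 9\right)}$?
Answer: $\frac{5821}{8} \approx 727.63$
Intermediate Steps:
$g{\left(q,z \right)} = \frac{q + z}{9 + q + z}$ ($g{\left(q,z \right)} = \frac{q + z}{z + \left(9 + q\right)} = \frac{q + z}{9 + q + z}$)
$207 + 245 g{\left(-4,-13 \right)} = 207 + 245 \frac{-4 - 13}{9 - 4 - 13} = 207 + 245 \frac{1}{-8} \left(-17\right) = 207 + 245 \left(\left(- \frac{1}{8}\right) \left(-17\right)\right) = 207 + 245 \cdot \frac{17}{8} = 207 + \frac{4165}{8} = \frac{5821}{8}$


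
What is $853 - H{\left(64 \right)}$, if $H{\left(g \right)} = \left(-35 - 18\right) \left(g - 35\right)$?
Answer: $2390$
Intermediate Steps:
$H{\left(g \right)} = 1855 - 53 g$ ($H{\left(g \right)} = - 53 \left(-35 + g\right) = 1855 - 53 g$)
$853 - H{\left(64 \right)} = 853 - \left(1855 - 3392\right) = 853 - -1537 = 853 + 1537 = 2390$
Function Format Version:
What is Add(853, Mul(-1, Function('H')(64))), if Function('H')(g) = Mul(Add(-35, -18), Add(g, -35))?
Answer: 2390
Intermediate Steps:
Function('H')(g) = Add(1855, Mul(-53, g)) (Function('H')(g) = Mul(-53, Add(-35, g)) = Add(1855, Mul(-53, g)))
Add(853, Mul(-1, Function('H')(64))) = Add(853, Mul(-1, Add(1855, Mul(-53, 64)))) = Add(853, Mul(-1, Add(1855, -3392))) = Add(853, Mul(-1, -1537)) = Add(853, 1537) = 2390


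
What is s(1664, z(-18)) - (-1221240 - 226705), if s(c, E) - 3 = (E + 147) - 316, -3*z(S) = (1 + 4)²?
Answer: 4343312/3 ≈ 1.4478e+6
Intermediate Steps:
z(S) = -25/3 (z(S) = -(1 + 4)²/3 = -⅓*5² = -⅓*25 = -25/3)
s(c, E) = -166 + E (s(c, E) = 3 + ((E + 147) - 316) = 3 + ((147 + E) - 316) = 3 + (-169 + E) = -166 + E)
s(1664, z(-18)) - (-1221240 - 226705) = (-166 - 25/3) - (-1221240 - 226705) = -523/3 - 1*(-1447945) = -523/3 + 1447945 = 4343312/3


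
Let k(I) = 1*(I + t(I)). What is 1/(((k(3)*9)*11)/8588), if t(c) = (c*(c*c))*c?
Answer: 2147/2079 ≈ 1.0327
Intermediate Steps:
t(c) = c**4 (t(c) = (c*c**2)*c = c**3*c = c**4)
k(I) = I + I**4 (k(I) = 1*(I + I**4) = I + I**4)
1/(((k(3)*9)*11)/8588) = 1/((((3 + 3**4)*9)*11)/8588) = 1/((((3 + 81)*9)*11)*(1/8588)) = 1/(((84*9)*11)*(1/8588)) = 1/((756*11)*(1/8588)) = 1/(8316*(1/8588)) = 1/(2079/2147) = 2147/2079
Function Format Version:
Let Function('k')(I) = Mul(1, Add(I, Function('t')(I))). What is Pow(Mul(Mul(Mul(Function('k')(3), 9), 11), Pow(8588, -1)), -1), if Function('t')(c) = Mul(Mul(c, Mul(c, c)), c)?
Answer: Rational(2147, 2079) ≈ 1.0327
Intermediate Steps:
Function('t')(c) = Pow(c, 4) (Function('t')(c) = Mul(Mul(c, Pow(c, 2)), c) = Mul(Pow(c, 3), c) = Pow(c, 4))
Function('k')(I) = Add(I, Pow(I, 4)) (Function('k')(I) = Mul(1, Add(I, Pow(I, 4))) = Add(I, Pow(I, 4)))
Pow(Mul(Mul(Mul(Function('k')(3), 9), 11), Pow(8588, -1)), -1) = Pow(Mul(Mul(Mul(Add(3, Pow(3, 4)), 9), 11), Pow(8588, -1)), -1) = Pow(Mul(Mul(Mul(Add(3, 81), 9), 11), Rational(1, 8588)), -1) = Pow(Mul(Mul(Mul(84, 9), 11), Rational(1, 8588)), -1) = Pow(Mul(Mul(756, 11), Rational(1, 8588)), -1) = Pow(Mul(8316, Rational(1, 8588)), -1) = Pow(Rational(2079, 2147), -1) = Rational(2147, 2079)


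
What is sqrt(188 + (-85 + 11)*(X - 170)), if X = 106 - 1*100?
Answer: 2*sqrt(3081) ≈ 111.01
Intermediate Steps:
X = 6 (X = 106 - 100 = 6)
sqrt(188 + (-85 + 11)*(X - 170)) = sqrt(188 + (-85 + 11)*(6 - 170)) = sqrt(188 - 74*(-164)) = sqrt(188 + 12136) = sqrt(12324) = 2*sqrt(3081)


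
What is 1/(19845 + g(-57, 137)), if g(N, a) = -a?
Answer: 1/19708 ≈ 5.0741e-5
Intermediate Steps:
1/(19845 + g(-57, 137)) = 1/(19845 - 1*137) = 1/(19845 - 137) = 1/19708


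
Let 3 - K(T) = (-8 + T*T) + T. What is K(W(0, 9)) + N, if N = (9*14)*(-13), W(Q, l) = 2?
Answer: -1633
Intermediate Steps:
K(T) = 11 - T - T**2 (K(T) = 3 - ((-8 + T*T) + T) = 3 - ((-8 + T**2) + T) = 3 - (-8 + T + T**2) = 3 + (8 - T - T**2) = 11 - T - T**2)
N = -1638 (N = 126*(-13) = -1638)
K(W(0, 9)) + N = (11 - 1*2 - 1*2**2) - 1638 = (11 - 2 - 1*4) - 1638 = (11 - 2 - 4) - 1638 = 5 - 1638 = -1633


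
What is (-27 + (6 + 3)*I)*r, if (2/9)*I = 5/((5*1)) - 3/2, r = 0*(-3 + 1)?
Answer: 0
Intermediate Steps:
r = 0 (r = 0*(-2) = 0)
I = -9/4 (I = 9*(5/((5*1)) - 3/2)/2 = 9*(5/5 - 3*1/2)/2 = 9*(5*(1/5) - 3/2)/2 = 9*(1 - 3/2)/2 = (9/2)*(-1/2) = -9/4 ≈ -2.2500)
(-27 + (6 + 3)*I)*r = (-27 + (6 + 3)*(-9/4))*0 = (-27 + 9*(-9/4))*0 = (-27 - 81/4)*0 = -189/4*0 = 0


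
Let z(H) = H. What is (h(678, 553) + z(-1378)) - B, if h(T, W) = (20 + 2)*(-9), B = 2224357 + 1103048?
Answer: -3328981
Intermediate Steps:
B = 3327405
h(T, W) = -198 (h(T, W) = 22*(-9) = -198)
(h(678, 553) + z(-1378)) - B = (-198 - 1378) - 1*3327405 = -1576 - 3327405 = -3328981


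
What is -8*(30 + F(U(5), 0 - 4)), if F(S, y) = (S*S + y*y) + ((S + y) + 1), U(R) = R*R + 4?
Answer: -7304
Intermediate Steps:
U(R) = 4 + R² (U(R) = R² + 4 = 4 + R²)
F(S, y) = 1 + S + y + S² + y² (F(S, y) = (S² + y²) + (1 + S + y) = 1 + S + y + S² + y²)
-8*(30 + F(U(5), 0 - 4)) = -8*(30 + (1 + (4 + 5²) + (0 - 4) + (4 + 5²)² + (0 - 4)²)) = -8*(30 + (1 + (4 + 25) - 4 + (4 + 25)² + (-4)²)) = -8*(30 + (1 + 29 - 4 + 29² + 16)) = -8*(30 + (1 + 29 - 4 + 841 + 16)) = -8*(30 + 883) = -8*913 = -7304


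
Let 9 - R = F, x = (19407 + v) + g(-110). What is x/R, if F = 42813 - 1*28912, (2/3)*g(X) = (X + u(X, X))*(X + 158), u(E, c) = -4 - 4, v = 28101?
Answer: -9753/3473 ≈ -2.8082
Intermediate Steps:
u(E, c) = -8
g(X) = 3*(-8 + X)*(158 + X)/2 (g(X) = 3*((X - 8)*(X + 158))/2 = 3*((-8 + X)*(158 + X))/2 = 3*(-8 + X)*(158 + X)/2)
F = 13901 (F = 42813 - 28912 = 13901)
x = 39012 (x = (19407 + 28101) + (-1896 + 225*(-110) + (3/2)*(-110)**2) = 47508 + (-1896 - 24750 + (3/2)*12100) = 47508 + (-1896 - 24750 + 18150) = 47508 - 8496 = 39012)
R = -13892 (R = 9 - 1*13901 = 9 - 13901 = -13892)
x/R = 39012/(-13892) = 39012*(-1/13892) = -9753/3473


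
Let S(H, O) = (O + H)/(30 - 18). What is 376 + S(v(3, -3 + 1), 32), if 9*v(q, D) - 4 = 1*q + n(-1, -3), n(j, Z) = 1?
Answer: 10226/27 ≈ 378.74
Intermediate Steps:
v(q, D) = 5/9 + q/9 (v(q, D) = 4/9 + (1*q + 1)/9 = 4/9 + (q + 1)/9 = 4/9 + (1 + q)/9 = 4/9 + (1/9 + q/9) = 5/9 + q/9)
S(H, O) = H/12 + O/12 (S(H, O) = (H + O)/12 = (H + O)*(1/12) = H/12 + O/12)
376 + S(v(3, -3 + 1), 32) = 376 + ((5/9 + (1/9)*3)/12 + (1/12)*32) = 376 + ((5/9 + 1/3)/12 + 8/3) = 376 + ((1/12)*(8/9) + 8/3) = 376 + (2/27 + 8/3) = 376 + 74/27 = 10226/27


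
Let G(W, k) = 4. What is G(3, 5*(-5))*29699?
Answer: 118796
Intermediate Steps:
G(3, 5*(-5))*29699 = 4*29699 = 118796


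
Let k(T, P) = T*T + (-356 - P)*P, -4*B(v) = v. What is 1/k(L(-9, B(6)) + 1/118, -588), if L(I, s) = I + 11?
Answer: -13924/1899400215 ≈ -7.3307e-6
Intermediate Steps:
B(v) = -v/4
L(I, s) = 11 + I
k(T, P) = T² + P*(-356 - P)
1/k(L(-9, B(6)) + 1/118, -588) = 1/(((11 - 9) + 1/118)² - 1*(-588)² - 356*(-588)) = 1/((2 + 1/118)² - 1*345744 + 209328) = 1/((237/118)² - 345744 + 209328) = 1/(56169/13924 - 345744 + 209328) = 1/(-1899400215/13924) = -13924/1899400215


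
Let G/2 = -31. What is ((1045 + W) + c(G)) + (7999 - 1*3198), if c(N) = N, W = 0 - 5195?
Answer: 589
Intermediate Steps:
G = -62 (G = 2*(-31) = -62)
W = -5195
((1045 + W) + c(G)) + (7999 - 1*3198) = ((1045 - 5195) - 62) + (7999 - 1*3198) = (-4150 - 62) + (7999 - 3198) = -4212 + 4801 = 589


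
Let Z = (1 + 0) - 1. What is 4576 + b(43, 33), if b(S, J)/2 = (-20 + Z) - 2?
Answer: 4532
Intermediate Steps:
Z = 0 (Z = 1 - 1 = 0)
b(S, J) = -44 (b(S, J) = 2*((-20 + 0) - 2) = 2*(-20 - 2) = 2*(-22) = -44)
4576 + b(43, 33) = 4576 - 44 = 4532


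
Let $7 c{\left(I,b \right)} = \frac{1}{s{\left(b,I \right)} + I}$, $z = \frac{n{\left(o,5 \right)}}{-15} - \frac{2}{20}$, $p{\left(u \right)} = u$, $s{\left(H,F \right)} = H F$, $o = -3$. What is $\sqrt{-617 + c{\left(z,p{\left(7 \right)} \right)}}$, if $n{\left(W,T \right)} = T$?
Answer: $\frac{i \sqrt{20438873}}{182} \approx 24.84 i$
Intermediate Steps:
$s{\left(H,F \right)} = F H$
$z = - \frac{13}{30}$ ($z = \frac{5}{-15} - \frac{2}{20} = 5 \left(- \frac{1}{15}\right) - \frac{1}{10} = - \frac{1}{3} - \frac{1}{10} = - \frac{13}{30} \approx -0.43333$)
$c{\left(I,b \right)} = \frac{1}{7 \left(I + I b\right)}$ ($c{\left(I,b \right)} = \frac{1}{7 \left(I b + I\right)} = \frac{1}{7 \left(I + I b\right)}$)
$\sqrt{-617 + c{\left(z,p{\left(7 \right)} \right)}} = \sqrt{-617 + \frac{1}{7 \left(- \frac{13}{30}\right) \left(1 + 7\right)}} = \sqrt{-617 + \frac{1}{7} \left(- \frac{30}{13}\right) \frac{1}{8}} = \sqrt{-617 - \frac{15}{364}} = \sqrt{- \frac{224603}{364}} = \frac{i \sqrt{20438873}}{182}$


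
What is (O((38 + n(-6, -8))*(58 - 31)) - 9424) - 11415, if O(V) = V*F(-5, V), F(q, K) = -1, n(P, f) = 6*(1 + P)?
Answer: -21055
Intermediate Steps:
n(P, f) = 6 + 6*P
O(V) = -V (O(V) = V*(-1) = -V)
(O((38 + n(-6, -8))*(58 - 31)) - 9424) - 11415 = (-(38 + (6 + 6*(-6)))*(58 - 31) - 9424) - 11415 = (-(38 + (6 - 36))*27 - 9424) - 11415 = (-(38 - 30)*27 - 9424) - 11415 = (-8*27 - 9424) - 11415 = (-1*216 - 9424) - 11415 = (-216 - 9424) - 11415 = -9640 - 11415 = -21055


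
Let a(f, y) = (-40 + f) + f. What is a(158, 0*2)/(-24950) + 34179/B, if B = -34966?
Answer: -431208333/436200850 ≈ -0.98855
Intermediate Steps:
a(f, y) = -40 + 2*f
a(158, 0*2)/(-24950) + 34179/B = (-40 + 2*158)/(-24950) + 34179/(-34966) = (-40 + 316)*(-1/24950) + 34179*(-1/34966) = 276*(-1/24950) - 34179/34966 = -138/12475 - 34179/34966 = -431208333/436200850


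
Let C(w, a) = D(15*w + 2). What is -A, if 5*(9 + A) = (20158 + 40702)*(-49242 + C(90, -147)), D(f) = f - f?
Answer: 599373633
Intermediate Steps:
D(f) = 0
C(w, a) = 0
A = -599373633 (A = -9 + ((20158 + 40702)*(-49242 + 0))/5 = -9 + (60860*(-49242))/5 = -9 + (⅕)*(-2996868120) = -9 - 599373624 = -599373633)
-A = -1*(-599373633) = 599373633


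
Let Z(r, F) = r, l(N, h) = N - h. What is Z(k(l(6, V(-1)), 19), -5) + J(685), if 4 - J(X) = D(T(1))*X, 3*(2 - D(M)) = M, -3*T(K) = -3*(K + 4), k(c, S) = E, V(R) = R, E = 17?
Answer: -622/3 ≈ -207.33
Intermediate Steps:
k(c, S) = 17
T(K) = 4 + K (T(K) = -(-1)*(K + 4) = -(-1)*(4 + K) = -(-12 - 3*K)/3 = 4 + K)
D(M) = 2 - M/3
J(X) = 4 - X/3 (J(X) = 4 - (2 - (4 + 1)/3)*X = 4 - (2 - ⅓*5)*X = 4 - (2 - 5/3)*X = 4 - X/3)
Z(k(l(6, V(-1)), 19), -5) + J(685) = 17 + (4 - ⅓*685) = 17 + (4 - 685/3) = 17 - 673/3 = -622/3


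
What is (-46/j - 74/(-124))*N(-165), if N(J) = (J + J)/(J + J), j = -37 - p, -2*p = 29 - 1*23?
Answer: 2055/1054 ≈ 1.9497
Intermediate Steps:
p = -3 (p = -(29 - 1*23)/2 = -(29 - 23)/2 = -1/2*6 = -3)
j = -34 (j = -37 - 1*(-3) = -37 + 3 = -34)
N(J) = 1 (N(J) = (2*J)/((2*J)) = (2*J)*(1/(2*J)) = 1)
(-46/j - 74/(-124))*N(-165) = (-46/(-34) - 74/(-124))*1 = (-46*(-1/34) - 74*(-1/124))*1 = (23/17 + 37/62)*1 = (2055/1054)*1 = 2055/1054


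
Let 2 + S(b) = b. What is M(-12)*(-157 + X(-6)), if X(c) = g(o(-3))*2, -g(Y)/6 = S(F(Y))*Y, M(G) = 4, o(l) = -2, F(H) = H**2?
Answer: -436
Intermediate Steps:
S(b) = -2 + b
g(Y) = -6*Y*(-2 + Y**2) (g(Y) = -6*(-2 + Y**2)*Y = -6*Y*(-2 + Y**2))
X(c) = 48 (X(c) = (6*(-2)*(2 - 1*(-2)**2))*2 = (6*(-2)*(2 - 1*4))*2 = (6*(-2)*(2 - 4))*2 = (6*(-2)*(-2))*2 = 24*2 = 48)
M(-12)*(-157 + X(-6)) = 4*(-157 + 48) = 4*(-109) = -436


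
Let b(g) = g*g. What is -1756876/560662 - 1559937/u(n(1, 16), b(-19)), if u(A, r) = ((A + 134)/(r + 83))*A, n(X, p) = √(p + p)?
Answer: 48536219324639/1256163211 - 11601251469*√2/17924 ≈ -8.7671e+5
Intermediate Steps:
n(X, p) = √2*√p (n(X, p) = √(2*p) = √2*√p)
b(g) = g²
u(A, r) = A*(134 + A)/(83 + r) (u(A, r) = ((134 + A)/(83 + r))*A = A*(134 + A)/(83 + r))
-1756876/560662 - 1559937/u(n(1, 16), b(-19)) = -1756876/560662 - 1559937*√2*(83 + (-19)²)/(8*(134 + √2*√16)) = -1756876*1/560662 - 1559937*√2*(83 + 361)/(8*(134 + √2*4)) = -878438/280331 - 1559937*111*√2/(2*(134 + 4*√2)) = -878438/280331 - 173153007*√2/(2*(134 + 4*√2))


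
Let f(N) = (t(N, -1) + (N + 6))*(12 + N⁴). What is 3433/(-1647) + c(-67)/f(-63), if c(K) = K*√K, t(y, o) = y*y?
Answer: -3433/1647 - I*√67/919785528 ≈ -2.0844 - 8.8992e-9*I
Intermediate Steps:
t(y, o) = y²
c(K) = K^(3/2)
f(N) = (12 + N⁴)*(6 + N + N²) (f(N) = (N² + (N + 6))*(12 + N⁴) = (N² + (6 + N))*(12 + N⁴) = (6 + N + N²)*(12 + N⁴) = (12 + N⁴)*(6 + N + N²))
3433/(-1647) + c(-67)/f(-63) = 3433/(-1647) + (-67)^(3/2)/(72 + (-63)⁵ + (-63)⁶ + 6*(-63)⁴ + 12*(-63) + 12*(-63)²) = 3433*(-1/1647) + (-67*I*√67)/(72 - 992436543 + 62523502209 + 6*15752961 - 756 + 12*3969) = -3433/1647 + (-67*I*√67)/(72 - 992436543 + 62523502209 + 94517766 - 756 + 47628) = -3433/1647 - 67*I*√67/61625630376 = -3433/1647 - 67*I*√67*(1/61625630376) = -3433/1647 - I*√67/919785528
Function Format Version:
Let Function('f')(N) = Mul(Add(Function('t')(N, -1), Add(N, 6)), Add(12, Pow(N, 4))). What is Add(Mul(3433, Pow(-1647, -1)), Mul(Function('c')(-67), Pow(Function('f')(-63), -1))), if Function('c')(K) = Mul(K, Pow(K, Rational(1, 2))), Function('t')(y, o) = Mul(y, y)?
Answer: Add(Rational(-3433, 1647), Mul(Rational(-1, 919785528), I, Pow(67, Rational(1, 2)))) ≈ Add(-2.0844, Mul(-8.8992e-9, I))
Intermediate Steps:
Function('t')(y, o) = Pow(y, 2)
Function('c')(K) = Pow(K, Rational(3, 2))
Function('f')(N) = Mul(Add(12, Pow(N, 4)), Add(6, N, Pow(N, 2))) (Function('f')(N) = Mul(Add(Pow(N, 2), Add(N, 6)), Add(12, Pow(N, 4))) = Mul(Add(Pow(N, 2), Add(6, N)), Add(12, Pow(N, 4))) = Mul(Add(6, N, Pow(N, 2)), Add(12, Pow(N, 4))) = Mul(Add(12, Pow(N, 4)), Add(6, N, Pow(N, 2))))
Add(Mul(3433, Pow(-1647, -1)), Mul(Function('c')(-67), Pow(Function('f')(-63), -1))) = Add(Mul(3433, Pow(-1647, -1)), Mul(Pow(-67, Rational(3, 2)), Pow(Add(72, Pow(-63, 5), Pow(-63, 6), Mul(6, Pow(-63, 4)), Mul(12, -63), Mul(12, Pow(-63, 2))), -1))) = Add(Mul(3433, Rational(-1, 1647)), Mul(Mul(-67, I, Pow(67, Rational(1, 2))), Pow(Add(72, -992436543, 62523502209, Mul(6, 15752961), -756, Mul(12, 3969)), -1))) = Add(Rational(-3433, 1647), Mul(Mul(-67, I, Pow(67, Rational(1, 2))), Pow(Add(72, -992436543, 62523502209, 94517766, -756, 47628), -1))) = Add(Rational(-3433, 1647), Mul(Mul(-67, I, Pow(67, Rational(1, 2))), Pow(61625630376, -1))) = Add(Rational(-3433, 1647), Mul(Mul(-67, I, Pow(67, Rational(1, 2))), Rational(1, 61625630376))) = Add(Rational(-3433, 1647), Mul(Rational(-1, 919785528), I, Pow(67, Rational(1, 2))))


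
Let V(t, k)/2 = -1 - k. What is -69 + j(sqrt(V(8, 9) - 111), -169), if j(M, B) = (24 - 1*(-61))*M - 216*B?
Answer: 36435 + 85*I*sqrt(131) ≈ 36435.0 + 972.87*I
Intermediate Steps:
V(t, k) = -2 - 2*k (V(t, k) = 2*(-1 - k) = -2 - 2*k)
j(M, B) = -216*B + 85*M (j(M, B) = (24 + 61)*M - 216*B = 85*M - 216*B = -216*B + 85*M)
-69 + j(sqrt(V(8, 9) - 111), -169) = -69 + (-216*(-169) + 85*sqrt((-2 - 2*9) - 111)) = -69 + (36504 + 85*sqrt((-2 - 18) - 111)) = -69 + (36504 + 85*sqrt(-20 - 111)) = -69 + (36504 + 85*sqrt(-131)) = -69 + (36504 + 85*(I*sqrt(131))) = -69 + (36504 + 85*I*sqrt(131)) = 36435 + 85*I*sqrt(131)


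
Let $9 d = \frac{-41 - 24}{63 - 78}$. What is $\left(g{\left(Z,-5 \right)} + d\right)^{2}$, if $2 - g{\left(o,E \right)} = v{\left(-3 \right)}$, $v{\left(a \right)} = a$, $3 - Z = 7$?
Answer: $\frac{21904}{729} \approx 30.047$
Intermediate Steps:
$Z = -4$ ($Z = 3 - 7 = -4$)
$d = \frac{13}{27}$ ($d = \frac{\left(-41 - 24\right) \frac{1}{63 - 78}}{9} = \frac{\left(-65\right) \frac{1}{-15}}{9} = \frac{\left(-65\right) \left(- \frac{1}{15}\right)}{9} = \frac{1}{9} \cdot \frac{13}{3} = \frac{13}{27} \approx 0.48148$)
$g{\left(o,E \right)} = 5$ ($g{\left(o,E \right)} = 2 - -3 = 2 + 3 = 5$)
$\left(g{\left(Z,-5 \right)} + d\right)^{2} = \left(5 + \frac{13}{27}\right)^{2} = \left(\frac{148}{27}\right)^{2} = \frac{21904}{729}$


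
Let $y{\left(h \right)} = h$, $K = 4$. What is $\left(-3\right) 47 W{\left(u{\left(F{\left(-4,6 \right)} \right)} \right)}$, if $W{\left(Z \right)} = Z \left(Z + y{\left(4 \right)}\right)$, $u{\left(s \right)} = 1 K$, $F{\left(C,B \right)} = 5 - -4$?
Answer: $-4512$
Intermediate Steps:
$F{\left(C,B \right)} = 9$ ($F{\left(C,B \right)} = 5 + 4 = 9$)
$u{\left(s \right)} = 4$ ($u{\left(s \right)} = 1 \cdot 4 = 4$)
$W{\left(Z \right)} = Z \left(4 + Z\right)$ ($W{\left(Z \right)} = Z \left(Z + 4\right) = Z \left(4 + Z\right)$)
$\left(-3\right) 47 W{\left(u{\left(F{\left(-4,6 \right)} \right)} \right)} = \left(-3\right) 47 \cdot 4 \left(4 + 4\right) = - 141 \cdot 4 \cdot 8 = \left(-141\right) 32 = -4512$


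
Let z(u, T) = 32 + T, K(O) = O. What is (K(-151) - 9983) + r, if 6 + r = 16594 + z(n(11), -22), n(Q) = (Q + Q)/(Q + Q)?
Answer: 6464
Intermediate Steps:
n(Q) = 1 (n(Q) = (2*Q)/((2*Q)) = (2*Q)*(1/(2*Q)) = 1)
r = 16598 (r = -6 + (16594 + (32 - 22)) = -6 + (16594 + 10) = -6 + 16604 = 16598)
(K(-151) - 9983) + r = (-151 - 9983) + 16598 = -10134 + 16598 = 6464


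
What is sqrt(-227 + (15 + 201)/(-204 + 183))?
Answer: I*sqrt(11627)/7 ≈ 15.404*I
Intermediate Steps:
sqrt(-227 + (15 + 201)/(-204 + 183)) = sqrt(-227 + 216/(-21)) = sqrt(-227 + 216*(-1/21)) = sqrt(-227 - 72/7) = sqrt(-1661/7) = I*sqrt(11627)/7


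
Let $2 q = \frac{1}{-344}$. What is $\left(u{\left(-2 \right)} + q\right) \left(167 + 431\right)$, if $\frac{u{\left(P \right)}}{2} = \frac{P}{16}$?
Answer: $- \frac{51727}{344} \approx -150.37$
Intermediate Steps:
$u{\left(P \right)} = \frac{P}{8}$ ($u{\left(P \right)} = 2 \frac{P}{16} = \frac{P}{8}$)
$q = - \frac{1}{688}$ ($q = \frac{1}{2 \left(-344\right)} = \frac{1}{2} \left(- \frac{1}{344}\right) = - \frac{1}{688} \approx -0.0014535$)
$\left(u{\left(-2 \right)} + q\right) \left(167 + 431\right) = \left(\frac{1}{8} \left(-2\right) - \frac{1}{688}\right) \left(167 + 431\right) = \left(- \frac{1}{4} - \frac{1}{688}\right) 598 = \left(- \frac{173}{688}\right) 598 = - \frac{51727}{344}$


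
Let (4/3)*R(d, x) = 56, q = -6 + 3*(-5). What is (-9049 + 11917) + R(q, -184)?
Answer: 2910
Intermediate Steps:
q = -21 (q = -6 - 15 = -21)
R(d, x) = 42 (R(d, x) = (¾)*56 = 42)
(-9049 + 11917) + R(q, -184) = (-9049 + 11917) + 42 = 2868 + 42 = 2910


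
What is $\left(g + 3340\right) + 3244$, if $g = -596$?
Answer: $5988$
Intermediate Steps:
$\left(g + 3340\right) + 3244 = \left(-596 + 3340\right) + 3244 = 2744 + 3244 = 5988$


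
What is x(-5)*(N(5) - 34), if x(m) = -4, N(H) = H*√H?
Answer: 136 - 20*√5 ≈ 91.279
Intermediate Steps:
N(H) = H^(3/2)
x(-5)*(N(5) - 34) = -4*(5^(3/2) - 34) = -4*(5*√5 - 34) = -4*(-34 + 5*√5) = 136 - 20*√5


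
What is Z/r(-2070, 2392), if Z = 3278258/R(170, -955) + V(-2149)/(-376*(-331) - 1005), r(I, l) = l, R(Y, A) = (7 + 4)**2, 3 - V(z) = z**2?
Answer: 50518178300/4466333729 ≈ 11.311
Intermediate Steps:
V(z) = 3 - z**2
R(Y, A) = 121 (R(Y, A) = 11**2 = 121)
Z = 404145426400/14937571 (Z = 3278258/121 + (3 - 1*(-2149)**2)/(-376*(-331) - 1005) = 3278258*(1/121) + (3 - 1*4618201)/(124456 - 1005) = 3278258/121 + (3 - 4618201)/123451 = 3278258/121 - 4618198*1/123451 = 3278258/121 - 4618198/123451 = 404145426400/14937571 ≈ 27056.)
Z/r(-2070, 2392) = (404145426400/14937571)/2392 = (404145426400/14937571)*(1/2392) = 50518178300/4466333729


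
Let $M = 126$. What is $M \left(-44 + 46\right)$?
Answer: $252$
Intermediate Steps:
$M \left(-44 + 46\right) = 126 \left(-44 + 46\right) = 126 \cdot 2 = 252$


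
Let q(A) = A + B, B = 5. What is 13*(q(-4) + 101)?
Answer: 1326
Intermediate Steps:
q(A) = 5 + A (q(A) = A + 5 = 5 + A)
13*(q(-4) + 101) = 13*((5 - 4) + 101) = 13*(1 + 101) = 13*102 = 1326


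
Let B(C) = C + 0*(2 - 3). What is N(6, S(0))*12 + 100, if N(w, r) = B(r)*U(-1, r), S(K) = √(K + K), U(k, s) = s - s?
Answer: 100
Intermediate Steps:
U(k, s) = 0
S(K) = √2*√K (S(K) = √(2*K) = √2*√K)
B(C) = C (B(C) = C + 0*(-1) = C + 0 = C)
N(w, r) = 0 (N(w, r) = r*0 = 0)
N(6, S(0))*12 + 100 = 0*12 + 100 = 0 + 100 = 100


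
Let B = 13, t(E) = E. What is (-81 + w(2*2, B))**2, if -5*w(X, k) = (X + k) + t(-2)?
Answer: 7056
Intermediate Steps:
w(X, k) = 2/5 - X/5 - k/5 (w(X, k) = -((X + k) - 2)/5 = -(-2 + X + k)/5 = 2/5 - X/5 - k/5)
(-81 + w(2*2, B))**2 = (-81 + (2/5 - 2*2/5 - 1/5*13))**2 = (-81 + (2/5 - 1/5*4 - 13/5))**2 = (-81 + (2/5 - 4/5 - 13/5))**2 = (-81 - 3)**2 = (-84)**2 = 7056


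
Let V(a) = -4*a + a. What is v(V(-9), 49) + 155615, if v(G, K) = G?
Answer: 155642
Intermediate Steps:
V(a) = -3*a
v(V(-9), 49) + 155615 = -3*(-9) + 155615 = 27 + 155615 = 155642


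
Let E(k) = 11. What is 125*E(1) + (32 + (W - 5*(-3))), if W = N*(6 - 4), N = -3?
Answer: 1416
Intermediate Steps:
W = -6 (W = -3*(6 - 4) = -3*2 = -6)
125*E(1) + (32 + (W - 5*(-3))) = 125*11 + (32 + (-6 - 5*(-3))) = 1375 + (32 + (-6 + 15)) = 1375 + (32 + 9) = 1375 + 41 = 1416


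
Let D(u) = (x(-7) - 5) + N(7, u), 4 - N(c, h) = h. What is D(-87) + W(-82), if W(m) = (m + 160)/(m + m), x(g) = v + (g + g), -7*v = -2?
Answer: 41219/574 ≈ 71.810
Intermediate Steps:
N(c, h) = 4 - h
v = 2/7 (v = -1/7*(-2) = 2/7 ≈ 0.28571)
x(g) = 2/7 + 2*g (x(g) = 2/7 + (g + g) = 2/7 + 2*g)
W(m) = (160 + m)/(2*m) (W(m) = (160 + m)/((2*m)) = (160 + m)*(1/(2*m)) = (160 + m)/(2*m))
D(u) = -103/7 - u (D(u) = ((2/7 + 2*(-7)) - 5) + (4 - u) = ((2/7 - 14) - 5) + (4 - u) = (-96/7 - 5) + (4 - u) = -131/7 + (4 - u) = -103/7 - u)
D(-87) + W(-82) = (-103/7 - 1*(-87)) + (1/2)*(160 - 82)/(-82) = (-103/7 + 87) + (1/2)*(-1/82)*78 = 506/7 - 39/82 = 41219/574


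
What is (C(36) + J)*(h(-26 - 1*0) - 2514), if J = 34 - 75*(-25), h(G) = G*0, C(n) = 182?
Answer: -5256774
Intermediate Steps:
h(G) = 0
J = 1909 (J = 34 + 1875 = 1909)
(C(36) + J)*(h(-26 - 1*0) - 2514) = (182 + 1909)*(0 - 2514) = 2091*(-2514) = -5256774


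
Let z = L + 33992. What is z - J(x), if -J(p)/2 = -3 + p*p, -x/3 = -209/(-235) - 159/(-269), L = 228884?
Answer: 1050621979574878/3996136225 ≈ 2.6291e+5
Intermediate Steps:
x = -280758/63215 (x = -3*(-209/(-235) - 159/(-269)) = -3*(-209*(-1/235) - 159*(-1/269)) = -3*(209/235 + 159/269) = -3*93586/63215 = -280758/63215 ≈ -4.4413)
J(p) = 6 - 2*p**2 (J(p) = -2*(-3 + p*p) = -2*(-3 + p**2) = 6 - 2*p**2)
z = 262876 (z = 228884 + 33992 = 262876)
z - J(x) = 262876 - (6 - 2*(-280758/63215)**2) = 262876 - (6 - 2*78825054564/3996136225) = 262876 - (6 - 157650109128/3996136225) = 262876 - 1*(-133673291778/3996136225) = 262876 + 133673291778/3996136225 = 1050621979574878/3996136225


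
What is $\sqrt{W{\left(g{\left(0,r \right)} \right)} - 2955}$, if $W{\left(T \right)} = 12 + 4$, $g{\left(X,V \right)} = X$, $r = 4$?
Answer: $i \sqrt{2939} \approx 54.213 i$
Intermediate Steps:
$W{\left(T \right)} = 16$
$\sqrt{W{\left(g{\left(0,r \right)} \right)} - 2955} = \sqrt{16 - 2955} = \sqrt{-2939} = i \sqrt{2939}$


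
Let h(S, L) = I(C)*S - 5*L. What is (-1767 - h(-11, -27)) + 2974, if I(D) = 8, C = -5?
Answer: 1160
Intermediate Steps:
h(S, L) = -5*L + 8*S (h(S, L) = 8*S - 5*L = -5*L + 8*S)
(-1767 - h(-11, -27)) + 2974 = (-1767 - (-5*(-27) + 8*(-11))) + 2974 = (-1767 - (135 - 88)) + 2974 = (-1767 - 1*47) + 2974 = (-1767 - 47) + 2974 = -1814 + 2974 = 1160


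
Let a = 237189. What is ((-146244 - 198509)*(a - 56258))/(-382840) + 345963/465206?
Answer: 853472260397317/5238219560 ≈ 1.6293e+5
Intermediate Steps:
((-146244 - 198509)*(a - 56258))/(-382840) + 345963/465206 = ((-146244 - 198509)*(237189 - 56258))/(-382840) + 345963/465206 = -344753*180931*(-1/382840) + 345963*(1/465206) = -62376505043*(-1/382840) + 345963/465206 = 3669206179/22520 + 345963/465206 = 853472260397317/5238219560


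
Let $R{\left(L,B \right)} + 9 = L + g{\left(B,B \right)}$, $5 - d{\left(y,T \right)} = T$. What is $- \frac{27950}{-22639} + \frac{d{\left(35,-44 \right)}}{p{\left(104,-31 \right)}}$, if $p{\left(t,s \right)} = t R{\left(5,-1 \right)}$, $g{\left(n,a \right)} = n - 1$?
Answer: $\frac{16331489}{14126736} \approx 1.1561$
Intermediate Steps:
$d{\left(y,T \right)} = 5 - T$
$g{\left(n,a \right)} = -1 + n$
$R{\left(L,B \right)} = -10 + B + L$ ($R{\left(L,B \right)} = -9 + \left(L + \left(-1 + B\right)\right) = -9 + \left(-1 + B + L\right) = -10 + B + L$)
$p{\left(t,s \right)} = - 6 t$ ($p{\left(t,s \right)} = t \left(-10 - 1 + 5\right) = t \left(-6\right) = - 6 t$)
$- \frac{27950}{-22639} + \frac{d{\left(35,-44 \right)}}{p{\left(104,-31 \right)}} = - \frac{27950}{-22639} + \frac{5 - -44}{\left(-6\right) 104} = \left(-27950\right) \left(- \frac{1}{22639}\right) + \frac{5 + 44}{-624} = \frac{27950}{22639} + 49 \left(- \frac{1}{624}\right) = \frac{27950}{22639} - \frac{49}{624} = \frac{16331489}{14126736}$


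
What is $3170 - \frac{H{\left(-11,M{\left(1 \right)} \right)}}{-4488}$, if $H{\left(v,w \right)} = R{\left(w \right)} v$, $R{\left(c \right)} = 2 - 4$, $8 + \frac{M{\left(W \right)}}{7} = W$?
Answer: $\frac{646681}{204} \approx 3170.0$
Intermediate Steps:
$M{\left(W \right)} = -56 + 7 W$
$R{\left(c \right)} = -2$ ($R{\left(c \right)} = 2 - 4 = -2$)
$H{\left(v,w \right)} = - 2 v$
$3170 - \frac{H{\left(-11,M{\left(1 \right)} \right)}}{-4488} = 3170 - \frac{\left(-2\right) \left(-11\right)}{-4488} = 3170 - 22 \left(- \frac{1}{4488}\right) = 3170 - - \frac{1}{204} = 3170 + \frac{1}{204} = \frac{646681}{204}$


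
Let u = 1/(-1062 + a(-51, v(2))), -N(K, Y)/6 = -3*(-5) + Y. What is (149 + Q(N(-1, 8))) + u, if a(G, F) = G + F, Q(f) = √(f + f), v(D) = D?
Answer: 165538/1111 + 2*I*√69 ≈ 149.0 + 16.613*I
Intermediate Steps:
N(K, Y) = -90 - 6*Y (N(K, Y) = -6*(-3*(-5) + Y) = -6*(15 + Y) = -90 - 6*Y)
Q(f) = √2*√f (Q(f) = √(2*f) = √2*√f)
a(G, F) = F + G
u = -1/1111 (u = 1/(-1062 + (2 - 51)) = 1/(-1062 - 49) = 1/(-1111) = -1/1111 ≈ -0.00090009)
(149 + Q(N(-1, 8))) + u = (149 + √2*√(-90 - 6*8)) - 1/1111 = (149 + √2*√(-90 - 48)) - 1/1111 = (149 + √2*√(-138)) - 1/1111 = (149 + √2*(I*√138)) - 1/1111 = (149 + 2*I*√69) - 1/1111 = 165538/1111 + 2*I*√69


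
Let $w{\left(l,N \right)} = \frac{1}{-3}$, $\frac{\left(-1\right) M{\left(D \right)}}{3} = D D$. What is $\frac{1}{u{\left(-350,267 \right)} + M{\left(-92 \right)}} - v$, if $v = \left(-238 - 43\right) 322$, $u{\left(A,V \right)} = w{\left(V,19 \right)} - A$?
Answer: $\frac{6797641211}{75127} \approx 90482.0$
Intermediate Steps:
$M{\left(D \right)} = - 3 D^{2}$ ($M{\left(D \right)} = - 3 D D = - 3 D^{2}$)
$w{\left(l,N \right)} = - \frac{1}{3}$
$u{\left(A,V \right)} = - \frac{1}{3} - A$
$v = -90482$ ($v = \left(-281\right) 322 = -90482$)
$\frac{1}{u{\left(-350,267 \right)} + M{\left(-92 \right)}} - v = \frac{1}{\left(- \frac{1}{3} - -350\right) - 3 \left(-92\right)^{2}} - -90482 = \frac{1}{\left(- \frac{1}{3} + 350\right) - 25392} + 90482 = \frac{1}{\frac{1049}{3} - 25392} + 90482 = \frac{1}{- \frac{75127}{3}} + 90482 = - \frac{3}{75127} + 90482 = \frac{6797641211}{75127}$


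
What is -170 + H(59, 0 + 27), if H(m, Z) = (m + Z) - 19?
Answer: -103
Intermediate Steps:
H(m, Z) = -19 + Z + m (H(m, Z) = (Z + m) - 19 = -19 + Z + m)
-170 + H(59, 0 + 27) = -170 + (-19 + (0 + 27) + 59) = -170 + (-19 + 27 + 59) = -170 + 67 = -103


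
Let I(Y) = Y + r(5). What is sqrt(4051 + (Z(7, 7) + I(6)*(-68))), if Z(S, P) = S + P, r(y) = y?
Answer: sqrt(3317) ≈ 57.593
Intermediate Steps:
Z(S, P) = P + S
I(Y) = 5 + Y (I(Y) = Y + 5 = 5 + Y)
sqrt(4051 + (Z(7, 7) + I(6)*(-68))) = sqrt(4051 + ((7 + 7) + (5 + 6)*(-68))) = sqrt(4051 + (14 + 11*(-68))) = sqrt(4051 + (14 - 748)) = sqrt(4051 - 734) = sqrt(3317)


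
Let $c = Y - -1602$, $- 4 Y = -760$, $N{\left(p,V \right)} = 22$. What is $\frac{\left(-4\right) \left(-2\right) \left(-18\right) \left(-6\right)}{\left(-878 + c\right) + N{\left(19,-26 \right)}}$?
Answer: $\frac{12}{13} \approx 0.92308$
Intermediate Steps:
$Y = 190$ ($Y = \left(- \frac{1}{4}\right) \left(-760\right) = 190$)
$c = 1792$ ($c = 190 - -1602 = 190 + 1602 = 1792$)
$\frac{\left(-4\right) \left(-2\right) \left(-18\right) \left(-6\right)}{\left(-878 + c\right) + N{\left(19,-26 \right)}} = \frac{\left(-4\right) \left(-2\right) \left(-18\right) \left(-6\right)}{\left(-878 + 1792\right) + 22} = \frac{8 \left(-18\right) \left(-6\right)}{914 + 22} = \frac{\left(-144\right) \left(-6\right)}{936} = 864 \cdot \frac{1}{936} = \frac{12}{13}$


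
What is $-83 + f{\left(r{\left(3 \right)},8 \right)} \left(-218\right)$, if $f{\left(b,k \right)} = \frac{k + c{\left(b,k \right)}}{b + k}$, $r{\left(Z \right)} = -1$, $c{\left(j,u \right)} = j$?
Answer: $-301$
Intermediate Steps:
$f{\left(b,k \right)} = 1$ ($f{\left(b,k \right)} = \frac{k + b}{b + k} = \frac{b + k}{b + k} = 1$)
$-83 + f{\left(r{\left(3 \right)},8 \right)} \left(-218\right) = -83 + 1 \left(-218\right) = -83 - 218 = -301$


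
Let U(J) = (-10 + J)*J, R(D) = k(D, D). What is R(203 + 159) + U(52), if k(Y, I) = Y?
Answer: 2546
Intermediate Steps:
R(D) = D
U(J) = J*(-10 + J)
R(203 + 159) + U(52) = (203 + 159) + 52*(-10 + 52) = 362 + 52*42 = 362 + 2184 = 2546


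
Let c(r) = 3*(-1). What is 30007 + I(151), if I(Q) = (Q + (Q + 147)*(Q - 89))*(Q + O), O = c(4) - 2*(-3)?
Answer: 2898565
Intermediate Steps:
c(r) = -3
O = 3 (O = -3 - 2*(-3) = -3 + 6 = 3)
I(Q) = (3 + Q)*(Q + (-89 + Q)*(147 + Q)) (I(Q) = (Q + (Q + 147)*(Q - 89))*(Q + 3) = (Q + (147 + Q)*(-89 + Q))*(3 + Q) = (Q + (-89 + Q)*(147 + Q))*(3 + Q) = (3 + Q)*(Q + (-89 + Q)*(147 + Q)))
30007 + I(151) = 30007 + (-39249 + 151³ - 12906*151 + 62*151²) = 30007 + (-39249 + 3442951 - 1948806 + 62*22801) = 30007 + (-39249 + 3442951 - 1948806 + 1413662) = 30007 + 2868558 = 2898565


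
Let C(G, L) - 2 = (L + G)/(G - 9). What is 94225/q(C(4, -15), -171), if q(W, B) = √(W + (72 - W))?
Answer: 94225*√2/12 ≈ 11105.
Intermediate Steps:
C(G, L) = 2 + (G + L)/(-9 + G) (C(G, L) = 2 + (L + G)/(G - 9) = 2 + (G + L)/(-9 + G))
q(W, B) = 6*√2 (q(W, B) = √72 = 6*√2)
94225/q(C(4, -15), -171) = 94225/((6*√2)) = 94225*(√2/12) = 94225*√2/12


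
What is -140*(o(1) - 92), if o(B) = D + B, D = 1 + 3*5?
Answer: 10500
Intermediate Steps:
D = 16 (D = 1 + 15 = 16)
o(B) = 16 + B
-140*(o(1) - 92) = -140*((16 + 1) - 92) = -140*(17 - 92) = -140*(-75) = 10500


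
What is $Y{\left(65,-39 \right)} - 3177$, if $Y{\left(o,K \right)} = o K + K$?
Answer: $-5751$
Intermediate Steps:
$Y{\left(o,K \right)} = K + K o$ ($Y{\left(o,K \right)} = K o + K = K + K o$)
$Y{\left(65,-39 \right)} - 3177 = - 39 \left(1 + 65\right) - 3177 = \left(-39\right) 66 - 3177 = -2574 - 3177 = -5751$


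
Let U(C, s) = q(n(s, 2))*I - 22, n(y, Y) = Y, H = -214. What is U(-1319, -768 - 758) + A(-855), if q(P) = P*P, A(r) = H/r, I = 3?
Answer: -8336/855 ≈ -9.7497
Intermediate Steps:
A(r) = -214/r
q(P) = P**2
U(C, s) = -10 (U(C, s) = 2**2*3 - 22 = 4*3 - 22 = 12 - 22 = -10)
U(-1319, -768 - 758) + A(-855) = -10 - 214/(-855) = -10 - 214*(-1/855) = -10 + 214/855 = -8336/855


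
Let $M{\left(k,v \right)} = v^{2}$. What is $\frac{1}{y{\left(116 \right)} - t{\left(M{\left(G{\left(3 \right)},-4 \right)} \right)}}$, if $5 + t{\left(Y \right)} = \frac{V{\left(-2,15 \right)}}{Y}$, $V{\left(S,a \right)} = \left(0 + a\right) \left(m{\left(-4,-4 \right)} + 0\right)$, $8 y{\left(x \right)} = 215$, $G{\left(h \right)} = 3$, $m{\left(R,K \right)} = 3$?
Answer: $\frac{16}{465} \approx 0.034409$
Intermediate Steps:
$y{\left(x \right)} = \frac{215}{8}$ ($y{\left(x \right)} = \frac{1}{8} \cdot 215 = \frac{215}{8}$)
$V{\left(S,a \right)} = 3 a$ ($V{\left(S,a \right)} = \left(0 + a\right) \left(3 + 0\right) = a 3 = 3 a$)
$t{\left(Y \right)} = -5 + \frac{45}{Y}$ ($t{\left(Y \right)} = -5 + \frac{3 \cdot 15}{Y} = -5 + \frac{45}{Y}$)
$\frac{1}{y{\left(116 \right)} - t{\left(M{\left(G{\left(3 \right)},-4 \right)} \right)}} = \frac{1}{\frac{215}{8} - \left(-5 + \frac{45}{\left(-4\right)^{2}}\right)} = \frac{1}{\frac{215}{8} - \left(-5 + \frac{45}{16}\right)} = \frac{1}{\frac{215}{8} - - \frac{35}{16}} = \frac{1}{\frac{215}{8} + \frac{35}{16}} = \frac{1}{\frac{465}{16}} = \frac{16}{465}$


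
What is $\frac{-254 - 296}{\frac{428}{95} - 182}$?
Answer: $\frac{26125}{8431} \approx 3.0987$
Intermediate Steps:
$\frac{-254 - 296}{\frac{428}{95} - 182} = - \frac{550}{428 \cdot \frac{1}{95} - 182} = - \frac{550}{\frac{428}{95} - 182} = - \frac{550}{- \frac{16862}{95}} = \left(-550\right) \left(- \frac{95}{16862}\right) = \frac{26125}{8431}$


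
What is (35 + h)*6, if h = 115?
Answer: 900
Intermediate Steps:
(35 + h)*6 = (35 + 115)*6 = 150*6 = 900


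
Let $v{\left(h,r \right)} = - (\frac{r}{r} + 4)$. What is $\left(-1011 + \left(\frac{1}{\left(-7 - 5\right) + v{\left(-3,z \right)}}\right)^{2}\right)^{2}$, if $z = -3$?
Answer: $\frac{85367983684}{83521} \approx 1.0221 \cdot 10^{6}$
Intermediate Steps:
$v{\left(h,r \right)} = -5$ ($v{\left(h,r \right)} = - (1 + 4) = \left(-1\right) 5 = -5$)
$\left(-1011 + \left(\frac{1}{\left(-7 - 5\right) + v{\left(-3,z \right)}}\right)^{2}\right)^{2} = \left(-1011 + \left(\frac{1}{\left(-7 - 5\right) - 5}\right)^{2}\right)^{2} = \left(-1011 + \left(\frac{1}{-12 - 5}\right)^{2}\right)^{2} = \left(-1011 + \left(\frac{1}{-17}\right)^{2}\right)^{2} = \left(-1011 + \left(- \frac{1}{17}\right)^{2}\right)^{2} = \left(-1011 + \frac{1}{289}\right)^{2} = \left(- \frac{292178}{289}\right)^{2} = \frac{85367983684}{83521}$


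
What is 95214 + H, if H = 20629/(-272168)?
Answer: 25914183323/272168 ≈ 95214.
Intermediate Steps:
H = -20629/272168 (H = 20629*(-1/272168) = -20629/272168 ≈ -0.075795)
95214 + H = 95214 - 20629/272168 = 25914183323/272168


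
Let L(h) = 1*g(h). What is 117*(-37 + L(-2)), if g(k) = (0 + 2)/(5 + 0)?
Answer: -21411/5 ≈ -4282.2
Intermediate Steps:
g(k) = ⅖ (g(k) = 2/5 = 2*(⅕) = ⅖)
L(h) = ⅖ (L(h) = 1*(⅖) = ⅖)
117*(-37 + L(-2)) = 117*(-37 + ⅖) = 117*(-183/5) = -21411/5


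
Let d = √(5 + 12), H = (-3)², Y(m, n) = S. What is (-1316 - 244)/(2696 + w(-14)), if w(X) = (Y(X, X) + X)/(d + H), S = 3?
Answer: -269014200/464644937 + 17160*√17/464644937 ≈ -0.57882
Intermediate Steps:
Y(m, n) = 3
H = 9
d = √17 ≈ 4.1231
w(X) = (3 + X)/(9 + √17) (w(X) = (3 + X)/(√17 + 9) = (3 + X)/(9 + √17))
(-1316 - 244)/(2696 + w(-14)) = (-1316 - 244)/(2696 + (3 - 14)/(9 + √17)) = -1560/(2696 - 11/(9 + √17))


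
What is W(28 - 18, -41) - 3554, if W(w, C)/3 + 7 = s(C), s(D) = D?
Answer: -3698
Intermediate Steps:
W(w, C) = -21 + 3*C
W(28 - 18, -41) - 3554 = (-21 + 3*(-41)) - 3554 = (-21 - 123) - 3554 = -144 - 3554 = -3698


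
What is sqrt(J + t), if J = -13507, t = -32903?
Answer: I*sqrt(46410) ≈ 215.43*I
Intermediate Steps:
sqrt(J + t) = sqrt(-13507 - 32903) = sqrt(-46410) = I*sqrt(46410)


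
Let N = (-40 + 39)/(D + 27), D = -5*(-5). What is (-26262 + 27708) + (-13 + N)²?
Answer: 4368313/2704 ≈ 1615.5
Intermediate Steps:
D = 25
N = -1/52 (N = (-40 + 39)/(25 + 27) = -1/52 ≈ -0.019231)
(-26262 + 27708) + (-13 + N)² = (-26262 + 27708) + (-13 - 1/52)² = 1446 + (-677/52)² = 1446 + 458329/2704 = 4368313/2704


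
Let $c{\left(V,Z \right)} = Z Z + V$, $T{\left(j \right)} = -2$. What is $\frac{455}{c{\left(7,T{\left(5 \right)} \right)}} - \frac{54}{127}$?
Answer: $\frac{57191}{1397} \approx 40.938$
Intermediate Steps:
$c{\left(V,Z \right)} = V + Z^{2}$ ($c{\left(V,Z \right)} = Z^{2} + V = V + Z^{2}$)
$\frac{455}{c{\left(7,T{\left(5 \right)} \right)}} - \frac{54}{127} = \frac{455}{7 + \left(-2\right)^{2}} - \frac{54}{127} = \frac{455}{7 + 4} - \frac{54}{127} = \frac{455}{11} - \frac{54}{127} = \frac{57191}{1397}$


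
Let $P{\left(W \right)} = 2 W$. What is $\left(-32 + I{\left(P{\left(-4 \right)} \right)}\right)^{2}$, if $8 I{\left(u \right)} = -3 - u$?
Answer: $\frac{63001}{64} \approx 984.39$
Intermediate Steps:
$I{\left(u \right)} = - \frac{3}{8} - \frac{u}{8}$ ($I{\left(u \right)} = \frac{-3 - u}{8} = - \frac{3}{8} - \frac{u}{8}$)
$\left(-32 + I{\left(P{\left(-4 \right)} \right)}\right)^{2} = \left(-32 - \left(\frac{3}{8} + \frac{2 \left(-4\right)}{8}\right)\right)^{2} = \left(-32 - - \frac{5}{8}\right)^{2} = \left(-32 + \left(- \frac{3}{8} + 1\right)\right)^{2} = \left(-32 + \frac{5}{8}\right)^{2} = \left(- \frac{251}{8}\right)^{2} = \frac{63001}{64}$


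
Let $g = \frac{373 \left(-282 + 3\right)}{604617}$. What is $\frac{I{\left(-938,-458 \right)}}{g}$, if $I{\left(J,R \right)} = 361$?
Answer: $- \frac{72755579}{34689} \approx -2097.4$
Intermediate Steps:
$g = - \frac{34689}{201539}$ ($g = 373 \left(-279\right) \frac{1}{604617} = \left(-104067\right) \frac{1}{604617} = - \frac{34689}{201539} \approx -0.17212$)
$\frac{I{\left(-938,-458 \right)}}{g} = \frac{361}{- \frac{34689}{201539}} = 361 \left(- \frac{201539}{34689}\right) = - \frac{72755579}{34689}$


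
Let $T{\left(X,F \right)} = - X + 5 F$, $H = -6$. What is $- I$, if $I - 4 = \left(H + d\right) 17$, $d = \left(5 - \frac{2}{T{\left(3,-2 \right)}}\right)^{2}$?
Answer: $- \frac{59751}{169} \approx -353.56$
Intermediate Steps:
$d = \frac{4489}{169}$ ($d = \left(5 - \frac{2}{\left(-1\right) 3 + 5 \left(-2\right)}\right)^{2} = \left(5 - \frac{2}{-3 - 10}\right)^{2} = \left(5 - \frac{2}{-13}\right)^{2} = \left(5 - - \frac{2}{13}\right)^{2} = \left(5 + \frac{2}{13}\right)^{2} = \left(\frac{67}{13}\right)^{2} = \frac{4489}{169} \approx 26.562$)
$I = \frac{59751}{169}$ ($I = 4 + \left(-6 + \frac{4489}{169}\right) 17 = 4 + \frac{3475}{169} \cdot 17 = 4 + \frac{59075}{169} = \frac{59751}{169} \approx 353.56$)
$- I = \left(-1\right) \frac{59751}{169} = - \frac{59751}{169}$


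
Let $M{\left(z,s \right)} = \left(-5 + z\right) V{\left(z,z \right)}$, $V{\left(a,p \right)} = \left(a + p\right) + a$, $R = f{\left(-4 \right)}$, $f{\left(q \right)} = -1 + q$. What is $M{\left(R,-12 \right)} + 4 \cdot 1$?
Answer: $154$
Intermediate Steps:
$R = -5$ ($R = -1 - 4 = -5$)
$V{\left(a,p \right)} = p + 2 a$
$M{\left(z,s \right)} = 3 z \left(-5 + z\right)$ ($M{\left(z,s \right)} = \left(-5 + z\right) \left(z + 2 z\right) = \left(-5 + z\right) 3 z = 3 z \left(-5 + z\right)$)
$M{\left(R,-12 \right)} + 4 \cdot 1 = 3 \left(-5\right) \left(-5 - 5\right) + 4 \cdot 1 = 3 \left(-5\right) \left(-10\right) + 4 = 150 + 4 = 154$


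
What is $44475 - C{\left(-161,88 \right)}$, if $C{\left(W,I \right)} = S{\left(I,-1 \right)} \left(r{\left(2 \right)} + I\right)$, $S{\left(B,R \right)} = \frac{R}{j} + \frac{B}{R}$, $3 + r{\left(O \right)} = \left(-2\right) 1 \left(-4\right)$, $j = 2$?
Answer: $\frac{105411}{2} \approx 52706.0$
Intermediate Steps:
$r{\left(O \right)} = 5$ ($r{\left(O \right)} = -3 + \left(-2\right) 1 \left(-4\right) = -3 - -8 = -3 + 8 = 5$)
$S{\left(B,R \right)} = \frac{R}{2} + \frac{B}{R}$
$C{\left(W,I \right)} = \left(5 + I\right) \left(- \frac{1}{2} - I\right)$ ($C{\left(W,I \right)} = \left(\frac{1}{2} \left(-1\right) + \frac{I}{-1}\right) \left(5 + I\right) = \left(- \frac{1}{2} + I \left(-1\right)\right) \left(5 + I\right) = \left(- \frac{1}{2} - I\right) \left(5 + I\right) = \left(5 + I\right) \left(- \frac{1}{2} - I\right)$)
$44475 - C{\left(-161,88 \right)} = 44475 - \frac{\left(-1 - 176\right) \left(5 + 88\right)}{2} = 44475 - \frac{1}{2} \left(-1 - 176\right) 93 = 44475 - \frac{1}{2} \left(-177\right) 93 = 44475 - - \frac{16461}{2} = 44475 + \frac{16461}{2} = \frac{105411}{2}$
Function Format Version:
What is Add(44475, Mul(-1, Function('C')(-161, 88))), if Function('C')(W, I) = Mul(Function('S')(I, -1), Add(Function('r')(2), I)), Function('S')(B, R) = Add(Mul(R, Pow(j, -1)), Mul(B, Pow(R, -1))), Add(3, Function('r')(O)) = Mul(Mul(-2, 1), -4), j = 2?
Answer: Rational(105411, 2) ≈ 52706.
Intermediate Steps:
Function('r')(O) = 5 (Function('r')(O) = Add(-3, Mul(Mul(-2, 1), -4)) = Add(-3, Mul(-2, -4)) = Add(-3, 8) = 5)
Function('S')(B, R) = Add(Mul(Rational(1, 2), R), Mul(B, Pow(R, -1))) (Function('S')(B, R) = Add(Mul(R, Pow(2, -1)), Mul(B, Pow(R, -1))) = Add(Mul(R, Rational(1, 2)), Mul(B, Pow(R, -1))) = Add(Mul(Rational(1, 2), R), Mul(B, Pow(R, -1))))
Function('C')(W, I) = Mul(Add(5, I), Add(Rational(-1, 2), Mul(-1, I))) (Function('C')(W, I) = Mul(Add(Mul(Rational(1, 2), -1), Mul(I, Pow(-1, -1))), Add(5, I)) = Mul(Add(Rational(-1, 2), Mul(I, -1)), Add(5, I)) = Mul(Add(Rational(-1, 2), Mul(-1, I)), Add(5, I)) = Mul(Add(5, I), Add(Rational(-1, 2), Mul(-1, I))))
Add(44475, Mul(-1, Function('C')(-161, 88))) = Add(44475, Mul(-1, Mul(Rational(1, 2), Add(-1, Mul(-2, 88)), Add(5, 88)))) = Add(44475, Mul(-1, Mul(Rational(1, 2), Add(-1, -176), 93))) = Add(44475, Mul(-1, Mul(Rational(1, 2), -177, 93))) = Add(44475, Mul(-1, Rational(-16461, 2))) = Add(44475, Rational(16461, 2)) = Rational(105411, 2)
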